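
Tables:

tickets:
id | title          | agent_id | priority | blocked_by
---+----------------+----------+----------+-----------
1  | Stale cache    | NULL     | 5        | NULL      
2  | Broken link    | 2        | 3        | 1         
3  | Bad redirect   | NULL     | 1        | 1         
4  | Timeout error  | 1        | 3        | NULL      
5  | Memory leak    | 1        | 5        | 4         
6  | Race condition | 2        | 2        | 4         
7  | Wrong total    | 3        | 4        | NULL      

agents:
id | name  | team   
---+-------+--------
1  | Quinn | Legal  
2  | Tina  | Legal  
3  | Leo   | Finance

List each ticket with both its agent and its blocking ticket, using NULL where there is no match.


Two LEFT JOINs from the same base table tickets: one to agents via agent_id, one to tickets itself via blocked_by. Both are LEFT so every ticket is preserved.
Match against agents:
  - ticket 1 (Stale cache): agent_id=NULL, no match -> kept with NULL
  - ticket 2 (Broken link): agent_id=2 -> matches Tina
  - ticket 3 (Bad redirect): agent_id=NULL, no match -> kept with NULL
  - ticket 4 (Timeout error): agent_id=1 -> matches Quinn
  - ticket 5 (Memory leak): agent_id=1 -> matches Quinn
  - ticket 6 (Race condition): agent_id=2 -> matches Tina
  - ticket 7 (Wrong total): agent_id=3 -> matches Leo
Match against tickets (self):
  - ticket 1 (Stale cache): blocked_by=NULL -> NULL
  - ticket 2 (Broken link): blocked_by=1 -> Stale cache
  - ticket 3 (Bad redirect): blocked_by=1 -> Stale cache
  - ticket 4 (Timeout error): blocked_by=NULL -> NULL
  - ticket 5 (Memory leak): blocked_by=4 -> Timeout error
  - ticket 6 (Race condition): blocked_by=4 -> Timeout error
  - ticket 7 (Wrong total): blocked_by=NULL -> NULL

SQL:
SELECT a.title, b.name AS agent, c.title AS blocked_by
FROM tickets a
LEFT JOIN agents b ON a.agent_id = b.id
LEFT JOIN tickets c ON a.blocked_by = c.id

Result:
title          | agent | blocked_by   
---------------+-------+--------------
Stale cache    | NULL  | NULL         
Broken link    | Tina  | Stale cache  
Bad redirect   | NULL  | Stale cache  
Timeout error  | Quinn | NULL         
Memory leak    | Quinn | Timeout error
Race condition | Tina  | Timeout error
Wrong total    | Leo   | NULL         


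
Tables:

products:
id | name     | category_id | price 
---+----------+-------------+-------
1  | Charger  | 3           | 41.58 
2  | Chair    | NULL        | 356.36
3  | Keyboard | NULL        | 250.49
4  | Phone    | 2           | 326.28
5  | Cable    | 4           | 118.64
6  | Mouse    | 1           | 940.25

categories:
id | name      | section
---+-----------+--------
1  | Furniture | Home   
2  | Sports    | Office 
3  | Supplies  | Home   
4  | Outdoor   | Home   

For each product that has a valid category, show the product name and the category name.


INNER JOIN keeps only products rows whose category_id matches an id in categories. Walk through each product:
  - product 1 (Charger): category_id=3 -> matches Supplies
  - product 2 (Chair): category_id=NULL, no match -> dropped
  - product 3 (Keyboard): category_id=NULL, no match -> dropped
  - product 4 (Phone): category_id=2 -> matches Sports
  - product 5 (Cable): category_id=4 -> matches Outdoor
  - product 6 (Mouse): category_id=1 -> matches Furniture
So 2 of 6 rows are dropped.

SQL:
SELECT a.name, b.name AS category
FROM products a
INNER JOIN categories b ON a.category_id = b.id

Result:
name    | category 
--------+----------
Charger | Supplies 
Phone   | Sports   
Cable   | Outdoor  
Mouse   | Furniture


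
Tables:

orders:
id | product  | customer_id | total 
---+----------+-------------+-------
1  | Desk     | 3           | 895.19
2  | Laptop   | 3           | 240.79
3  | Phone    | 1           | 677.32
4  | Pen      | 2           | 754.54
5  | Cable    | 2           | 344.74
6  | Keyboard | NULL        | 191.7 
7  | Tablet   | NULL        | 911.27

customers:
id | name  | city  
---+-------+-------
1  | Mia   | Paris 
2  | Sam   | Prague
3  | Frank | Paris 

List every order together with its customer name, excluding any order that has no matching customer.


INNER JOIN keeps only orders rows whose customer_id matches an id in customers. Walk through each order:
  - order 1 (Desk): customer_id=3 -> matches Frank
  - order 2 (Laptop): customer_id=3 -> matches Frank
  - order 3 (Phone): customer_id=1 -> matches Mia
  - order 4 (Pen): customer_id=2 -> matches Sam
  - order 5 (Cable): customer_id=2 -> matches Sam
  - order 6 (Keyboard): customer_id=NULL, no match -> dropped
  - order 7 (Tablet): customer_id=NULL, no match -> dropped
So 2 of 7 rows are dropped.

SQL:
SELECT a.product, b.name AS customer
FROM orders a
INNER JOIN customers b ON a.customer_id = b.id

Result:
product | customer
--------+---------
Desk    | Frank   
Laptop  | Frank   
Phone   | Mia     
Pen     | Sam     
Cable   | Sam     


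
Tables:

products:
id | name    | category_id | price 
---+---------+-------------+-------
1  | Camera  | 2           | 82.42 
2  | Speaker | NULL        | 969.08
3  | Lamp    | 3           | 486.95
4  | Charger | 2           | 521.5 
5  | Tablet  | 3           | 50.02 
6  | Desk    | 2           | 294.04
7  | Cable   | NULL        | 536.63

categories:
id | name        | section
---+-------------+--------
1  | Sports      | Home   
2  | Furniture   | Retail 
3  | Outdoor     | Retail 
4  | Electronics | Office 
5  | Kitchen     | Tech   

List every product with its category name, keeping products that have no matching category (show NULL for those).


LEFT JOIN keeps every row from products (the left table); where category_id has no match in categories, the category columns become NULL. Walk through each product:
  - product 1 (Camera): category_id=2 -> matches Furniture
  - product 2 (Speaker): category_id=NULL, no match -> kept with NULL
  - product 3 (Lamp): category_id=3 -> matches Outdoor
  - product 4 (Charger): category_id=2 -> matches Furniture
  - product 5 (Tablet): category_id=3 -> matches Outdoor
  - product 6 (Desk): category_id=2 -> matches Furniture
  - product 7 (Cable): category_id=NULL, no match -> kept with NULL
All 7 rows appear; 2 have NULL category.

SQL:
SELECT a.name, b.name AS category
FROM products a
LEFT JOIN categories b ON a.category_id = b.id

Result:
name    | category 
--------+----------
Camera  | Furniture
Speaker | NULL     
Lamp    | Outdoor  
Charger | Furniture
Tablet  | Outdoor  
Desk    | Furniture
Cable   | NULL     


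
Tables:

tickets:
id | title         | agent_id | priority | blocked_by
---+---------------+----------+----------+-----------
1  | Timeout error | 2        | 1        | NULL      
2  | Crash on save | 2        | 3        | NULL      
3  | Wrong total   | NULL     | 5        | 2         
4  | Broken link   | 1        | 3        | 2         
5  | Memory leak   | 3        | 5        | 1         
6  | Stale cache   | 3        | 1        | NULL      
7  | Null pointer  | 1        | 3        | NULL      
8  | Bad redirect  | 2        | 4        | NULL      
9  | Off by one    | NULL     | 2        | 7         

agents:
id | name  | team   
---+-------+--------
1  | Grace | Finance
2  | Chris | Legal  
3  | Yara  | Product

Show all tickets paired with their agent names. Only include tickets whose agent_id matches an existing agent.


INNER JOIN keeps only tickets rows whose agent_id matches an id in agents. Walk through each ticket:
  - ticket 1 (Timeout error): agent_id=2 -> matches Chris
  - ticket 2 (Crash on save): agent_id=2 -> matches Chris
  - ticket 3 (Wrong total): agent_id=NULL, no match -> dropped
  - ticket 4 (Broken link): agent_id=1 -> matches Grace
  - ticket 5 (Memory leak): agent_id=3 -> matches Yara
  - ticket 6 (Stale cache): agent_id=3 -> matches Yara
  - ticket 7 (Null pointer): agent_id=1 -> matches Grace
  - ticket 8 (Bad redirect): agent_id=2 -> matches Chris
  - ticket 9 (Off by one): agent_id=NULL, no match -> dropped
So 2 of 9 rows are dropped.

SQL:
SELECT a.title, b.name AS agent
FROM tickets a
INNER JOIN agents b ON a.agent_id = b.id

Result:
title         | agent
--------------+------
Timeout error | Chris
Crash on save | Chris
Broken link   | Grace
Memory leak   | Yara 
Stale cache   | Yara 
Null pointer  | Grace
Bad redirect  | Chris


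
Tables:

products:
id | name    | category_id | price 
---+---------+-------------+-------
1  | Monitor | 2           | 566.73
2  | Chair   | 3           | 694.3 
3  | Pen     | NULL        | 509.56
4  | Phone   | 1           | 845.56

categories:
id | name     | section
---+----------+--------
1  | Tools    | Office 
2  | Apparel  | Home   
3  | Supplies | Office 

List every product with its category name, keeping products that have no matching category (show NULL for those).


LEFT JOIN keeps every row from products (the left table); where category_id has no match in categories, the category columns become NULL. Walk through each product:
  - product 1 (Monitor): category_id=2 -> matches Apparel
  - product 2 (Chair): category_id=3 -> matches Supplies
  - product 3 (Pen): category_id=NULL, no match -> kept with NULL
  - product 4 (Phone): category_id=1 -> matches Tools
All 4 rows appear; 1 has NULL category.

SQL:
SELECT a.name, b.name AS category
FROM products a
LEFT JOIN categories b ON a.category_id = b.id

Result:
name    | category
--------+---------
Monitor | Apparel 
Chair   | Supplies
Pen     | NULL    
Phone   | Tools   


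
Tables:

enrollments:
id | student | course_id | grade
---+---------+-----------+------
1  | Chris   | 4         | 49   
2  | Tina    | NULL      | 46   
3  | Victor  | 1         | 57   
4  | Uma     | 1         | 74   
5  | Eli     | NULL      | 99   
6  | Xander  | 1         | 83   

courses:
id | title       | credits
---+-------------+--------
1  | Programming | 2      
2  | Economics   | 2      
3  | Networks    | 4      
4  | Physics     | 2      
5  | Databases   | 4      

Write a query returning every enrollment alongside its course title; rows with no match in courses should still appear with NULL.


LEFT JOIN keeps every row from enrollments (the left table); where course_id has no match in courses, the course columns become NULL. Walk through each enrollment:
  - enrollment 1 (Chris): course_id=4 -> matches Physics
  - enrollment 2 (Tina): course_id=NULL, no match -> kept with NULL
  - enrollment 3 (Victor): course_id=1 -> matches Programming
  - enrollment 4 (Uma): course_id=1 -> matches Programming
  - enrollment 5 (Eli): course_id=NULL, no match -> kept with NULL
  - enrollment 6 (Xander): course_id=1 -> matches Programming
All 6 rows appear; 2 have NULL course.

SQL:
SELECT a.student, b.title AS course
FROM enrollments a
LEFT JOIN courses b ON a.course_id = b.id

Result:
student | course     
--------+------------
Chris   | Physics    
Tina    | NULL       
Victor  | Programming
Uma     | Programming
Eli     | NULL       
Xander  | Programming


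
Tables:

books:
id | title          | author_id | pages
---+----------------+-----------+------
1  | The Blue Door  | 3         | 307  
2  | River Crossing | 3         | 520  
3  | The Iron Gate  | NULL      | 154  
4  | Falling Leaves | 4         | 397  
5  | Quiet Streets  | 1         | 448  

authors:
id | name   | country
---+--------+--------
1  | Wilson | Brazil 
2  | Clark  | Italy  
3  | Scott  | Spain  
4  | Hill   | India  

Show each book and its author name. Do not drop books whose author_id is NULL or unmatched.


LEFT JOIN keeps every row from books (the left table); where author_id has no match in authors, the author columns become NULL. Walk through each book:
  - book 1 (The Blue Door): author_id=3 -> matches Scott
  - book 2 (River Crossing): author_id=3 -> matches Scott
  - book 3 (The Iron Gate): author_id=NULL, no match -> kept with NULL
  - book 4 (Falling Leaves): author_id=4 -> matches Hill
  - book 5 (Quiet Streets): author_id=1 -> matches Wilson
All 5 rows appear; 1 has NULL author.

SQL:
SELECT a.title, b.name AS author
FROM books a
LEFT JOIN authors b ON a.author_id = b.id

Result:
title          | author
---------------+-------
The Blue Door  | Scott 
River Crossing | Scott 
The Iron Gate  | NULL  
Falling Leaves | Hill  
Quiet Streets  | Wilson


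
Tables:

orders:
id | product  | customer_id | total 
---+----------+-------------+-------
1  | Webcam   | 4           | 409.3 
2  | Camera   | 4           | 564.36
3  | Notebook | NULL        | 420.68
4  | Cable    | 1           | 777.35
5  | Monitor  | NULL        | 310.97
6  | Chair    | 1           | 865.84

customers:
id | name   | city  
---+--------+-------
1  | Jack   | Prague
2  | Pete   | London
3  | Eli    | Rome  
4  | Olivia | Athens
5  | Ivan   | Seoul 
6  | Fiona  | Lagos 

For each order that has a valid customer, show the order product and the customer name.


INNER JOIN keeps only orders rows whose customer_id matches an id in customers. Walk through each order:
  - order 1 (Webcam): customer_id=4 -> matches Olivia
  - order 2 (Camera): customer_id=4 -> matches Olivia
  - order 3 (Notebook): customer_id=NULL, no match -> dropped
  - order 4 (Cable): customer_id=1 -> matches Jack
  - order 5 (Monitor): customer_id=NULL, no match -> dropped
  - order 6 (Chair): customer_id=1 -> matches Jack
So 2 of 6 rows are dropped.

SQL:
SELECT a.product, b.name AS customer
FROM orders a
INNER JOIN customers b ON a.customer_id = b.id

Result:
product | customer
--------+---------
Webcam  | Olivia  
Camera  | Olivia  
Cable   | Jack    
Chair   | Jack    


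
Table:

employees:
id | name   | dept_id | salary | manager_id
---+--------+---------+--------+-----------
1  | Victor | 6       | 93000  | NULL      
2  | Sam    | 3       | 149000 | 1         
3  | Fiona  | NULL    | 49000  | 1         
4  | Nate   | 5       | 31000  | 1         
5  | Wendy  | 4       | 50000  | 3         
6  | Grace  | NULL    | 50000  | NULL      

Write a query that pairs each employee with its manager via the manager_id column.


This is a self-join: employees is joined to a second copy of itself, matching each row's manager_id to another row's id. Use LEFT JOIN so rows with manager_id=NULL are kept.
  - employee 1 (Victor): manager_id=NULL -> NULL
  - employee 2 (Sam): manager_id=1 -> Victor
  - employee 3 (Fiona): manager_id=1 -> Victor
  - employee 4 (Nate): manager_id=1 -> Victor
  - employee 5 (Wendy): manager_id=3 -> Fiona
  - employee 6 (Grace): manager_id=NULL -> NULL

SQL:
SELECT a.name AS item, b.name AS manager
FROM employees a
LEFT JOIN employees b ON a.manager_id = b.id

Result:
item   | manager
-------+--------
Victor | NULL   
Sam    | Victor 
Fiona  | Victor 
Nate   | Victor 
Wendy  | Fiona  
Grace  | NULL   


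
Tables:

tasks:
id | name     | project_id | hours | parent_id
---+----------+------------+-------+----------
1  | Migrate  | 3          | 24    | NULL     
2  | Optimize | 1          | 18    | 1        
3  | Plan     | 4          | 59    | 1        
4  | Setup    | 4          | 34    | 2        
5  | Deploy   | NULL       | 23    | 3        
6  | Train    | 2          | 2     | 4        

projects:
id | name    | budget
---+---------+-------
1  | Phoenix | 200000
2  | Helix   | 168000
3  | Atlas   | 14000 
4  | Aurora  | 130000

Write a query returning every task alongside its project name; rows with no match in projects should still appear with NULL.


LEFT JOIN keeps every row from tasks (the left table); where project_id has no match in projects, the project columns become NULL. Walk through each task:
  - task 1 (Migrate): project_id=3 -> matches Atlas
  - task 2 (Optimize): project_id=1 -> matches Phoenix
  - task 3 (Plan): project_id=4 -> matches Aurora
  - task 4 (Setup): project_id=4 -> matches Aurora
  - task 5 (Deploy): project_id=NULL, no match -> kept with NULL
  - task 6 (Train): project_id=2 -> matches Helix
All 6 rows appear; 1 has NULL project.

SQL:
SELECT a.name, b.name AS project
FROM tasks a
LEFT JOIN projects b ON a.project_id = b.id

Result:
name     | project
---------+--------
Migrate  | Atlas  
Optimize | Phoenix
Plan     | Aurora 
Setup    | Aurora 
Deploy   | NULL   
Train    | Helix  


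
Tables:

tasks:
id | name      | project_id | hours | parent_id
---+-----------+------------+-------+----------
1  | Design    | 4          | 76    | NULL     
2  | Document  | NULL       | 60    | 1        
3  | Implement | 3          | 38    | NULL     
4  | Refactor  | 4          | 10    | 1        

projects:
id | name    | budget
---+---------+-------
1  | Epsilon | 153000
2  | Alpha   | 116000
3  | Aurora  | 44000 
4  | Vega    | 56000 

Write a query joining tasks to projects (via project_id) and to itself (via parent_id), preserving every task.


Two LEFT JOINs from the same base table tasks: one to projects via project_id, one to tasks itself via parent_id. Both are LEFT so every task is preserved.
Match against projects:
  - task 1 (Design): project_id=4 -> matches Vega
  - task 2 (Document): project_id=NULL, no match -> kept with NULL
  - task 3 (Implement): project_id=3 -> matches Aurora
  - task 4 (Refactor): project_id=4 -> matches Vega
Match against tasks (self):
  - task 1 (Design): parent_id=NULL -> NULL
  - task 2 (Document): parent_id=1 -> Design
  - task 3 (Implement): parent_id=NULL -> NULL
  - task 4 (Refactor): parent_id=1 -> Design

SQL:
SELECT a.name, b.name AS project, c.name AS parent
FROM tasks a
LEFT JOIN projects b ON a.project_id = b.id
LEFT JOIN tasks c ON a.parent_id = c.id

Result:
name      | project | parent
----------+---------+-------
Design    | Vega    | NULL  
Document  | NULL    | Design
Implement | Aurora  | NULL  
Refactor  | Vega    | Design


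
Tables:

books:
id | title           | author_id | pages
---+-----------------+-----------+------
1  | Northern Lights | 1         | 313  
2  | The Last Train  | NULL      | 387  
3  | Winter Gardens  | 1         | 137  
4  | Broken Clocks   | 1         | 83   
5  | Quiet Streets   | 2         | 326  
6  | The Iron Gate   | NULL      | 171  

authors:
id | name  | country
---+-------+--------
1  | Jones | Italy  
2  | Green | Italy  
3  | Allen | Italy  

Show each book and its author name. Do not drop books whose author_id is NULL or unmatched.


LEFT JOIN keeps every row from books (the left table); where author_id has no match in authors, the author columns become NULL. Walk through each book:
  - book 1 (Northern Lights): author_id=1 -> matches Jones
  - book 2 (The Last Train): author_id=NULL, no match -> kept with NULL
  - book 3 (Winter Gardens): author_id=1 -> matches Jones
  - book 4 (Broken Clocks): author_id=1 -> matches Jones
  - book 5 (Quiet Streets): author_id=2 -> matches Green
  - book 6 (The Iron Gate): author_id=NULL, no match -> kept with NULL
All 6 rows appear; 2 have NULL author.

SQL:
SELECT a.title, b.name AS author
FROM books a
LEFT JOIN authors b ON a.author_id = b.id

Result:
title           | author
----------------+-------
Northern Lights | Jones 
The Last Train  | NULL  
Winter Gardens  | Jones 
Broken Clocks   | Jones 
Quiet Streets   | Green 
The Iron Gate   | NULL  


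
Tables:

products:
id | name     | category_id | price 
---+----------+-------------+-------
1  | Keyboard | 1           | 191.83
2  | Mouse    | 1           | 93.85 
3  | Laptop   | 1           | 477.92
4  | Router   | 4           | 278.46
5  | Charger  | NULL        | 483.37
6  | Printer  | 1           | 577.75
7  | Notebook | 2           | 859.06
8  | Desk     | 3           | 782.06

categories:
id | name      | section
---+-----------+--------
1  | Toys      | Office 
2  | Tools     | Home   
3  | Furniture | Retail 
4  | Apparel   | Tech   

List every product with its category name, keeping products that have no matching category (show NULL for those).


LEFT JOIN keeps every row from products (the left table); where category_id has no match in categories, the category columns become NULL. Walk through each product:
  - product 1 (Keyboard): category_id=1 -> matches Toys
  - product 2 (Mouse): category_id=1 -> matches Toys
  - product 3 (Laptop): category_id=1 -> matches Toys
  - product 4 (Router): category_id=4 -> matches Apparel
  - product 5 (Charger): category_id=NULL, no match -> kept with NULL
  - product 6 (Printer): category_id=1 -> matches Toys
  - product 7 (Notebook): category_id=2 -> matches Tools
  - product 8 (Desk): category_id=3 -> matches Furniture
All 8 rows appear; 1 has NULL category.

SQL:
SELECT a.name, b.name AS category
FROM products a
LEFT JOIN categories b ON a.category_id = b.id

Result:
name     | category 
---------+----------
Keyboard | Toys     
Mouse    | Toys     
Laptop   | Toys     
Router   | Apparel  
Charger  | NULL     
Printer  | Toys     
Notebook | Tools    
Desk     | Furniture


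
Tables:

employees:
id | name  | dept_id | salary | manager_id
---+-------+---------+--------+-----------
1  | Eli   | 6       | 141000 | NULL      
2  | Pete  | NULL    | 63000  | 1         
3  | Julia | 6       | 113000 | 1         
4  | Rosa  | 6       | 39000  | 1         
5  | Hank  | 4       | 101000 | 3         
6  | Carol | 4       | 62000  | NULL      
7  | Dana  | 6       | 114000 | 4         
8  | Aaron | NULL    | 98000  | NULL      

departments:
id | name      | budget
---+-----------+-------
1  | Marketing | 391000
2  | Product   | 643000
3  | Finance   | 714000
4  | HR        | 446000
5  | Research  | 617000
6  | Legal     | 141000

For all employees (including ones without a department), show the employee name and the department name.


LEFT JOIN keeps every row from employees (the left table); where dept_id has no match in departments, the department columns become NULL. Walk through each employee:
  - employee 1 (Eli): dept_id=6 -> matches Legal
  - employee 2 (Pete): dept_id=NULL, no match -> kept with NULL
  - employee 3 (Julia): dept_id=6 -> matches Legal
  - employee 4 (Rosa): dept_id=6 -> matches Legal
  - employee 5 (Hank): dept_id=4 -> matches HR
  - employee 6 (Carol): dept_id=4 -> matches HR
  - employee 7 (Dana): dept_id=6 -> matches Legal
  - employee 8 (Aaron): dept_id=NULL, no match -> kept with NULL
All 8 rows appear; 2 have NULL department.

SQL:
SELECT a.name, b.name AS department
FROM employees a
LEFT JOIN departments b ON a.dept_id = b.id

Result:
name  | department
------+-----------
Eli   | Legal     
Pete  | NULL      
Julia | Legal     
Rosa  | Legal     
Hank  | HR        
Carol | HR        
Dana  | Legal     
Aaron | NULL      


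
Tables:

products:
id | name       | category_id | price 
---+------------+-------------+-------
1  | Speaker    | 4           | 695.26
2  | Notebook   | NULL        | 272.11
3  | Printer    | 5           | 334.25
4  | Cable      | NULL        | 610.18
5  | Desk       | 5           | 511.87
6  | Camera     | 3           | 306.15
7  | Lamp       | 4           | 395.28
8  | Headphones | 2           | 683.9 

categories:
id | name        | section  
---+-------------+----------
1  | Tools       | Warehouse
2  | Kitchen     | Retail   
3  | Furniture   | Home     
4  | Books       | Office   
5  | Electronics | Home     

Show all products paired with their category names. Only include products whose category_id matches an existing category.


INNER JOIN keeps only products rows whose category_id matches an id in categories. Walk through each product:
  - product 1 (Speaker): category_id=4 -> matches Books
  - product 2 (Notebook): category_id=NULL, no match -> dropped
  - product 3 (Printer): category_id=5 -> matches Electronics
  - product 4 (Cable): category_id=NULL, no match -> dropped
  - product 5 (Desk): category_id=5 -> matches Electronics
  - product 6 (Camera): category_id=3 -> matches Furniture
  - product 7 (Lamp): category_id=4 -> matches Books
  - product 8 (Headphones): category_id=2 -> matches Kitchen
So 2 of 8 rows are dropped.

SQL:
SELECT a.name, b.name AS category
FROM products a
INNER JOIN categories b ON a.category_id = b.id

Result:
name       | category   
-----------+------------
Speaker    | Books      
Printer    | Electronics
Desk       | Electronics
Camera     | Furniture  
Lamp       | Books      
Headphones | Kitchen    


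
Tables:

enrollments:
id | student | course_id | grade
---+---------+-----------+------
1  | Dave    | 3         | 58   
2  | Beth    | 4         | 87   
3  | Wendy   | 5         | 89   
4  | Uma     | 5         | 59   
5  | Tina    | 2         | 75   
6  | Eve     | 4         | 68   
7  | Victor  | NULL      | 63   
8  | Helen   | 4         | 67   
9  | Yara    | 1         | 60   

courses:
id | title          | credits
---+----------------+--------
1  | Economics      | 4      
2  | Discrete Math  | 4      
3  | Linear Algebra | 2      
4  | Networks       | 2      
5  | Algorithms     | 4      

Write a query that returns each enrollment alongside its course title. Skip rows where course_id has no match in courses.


INNER JOIN keeps only enrollments rows whose course_id matches an id in courses. Walk through each enrollment:
  - enrollment 1 (Dave): course_id=3 -> matches Linear Algebra
  - enrollment 2 (Beth): course_id=4 -> matches Networks
  - enrollment 3 (Wendy): course_id=5 -> matches Algorithms
  - enrollment 4 (Uma): course_id=5 -> matches Algorithms
  - enrollment 5 (Tina): course_id=2 -> matches Discrete Math
  - enrollment 6 (Eve): course_id=4 -> matches Networks
  - enrollment 7 (Victor): course_id=NULL, no match -> dropped
  - enrollment 8 (Helen): course_id=4 -> matches Networks
  - enrollment 9 (Yara): course_id=1 -> matches Economics
So 1 of 9 rows is dropped.

SQL:
SELECT a.student, b.title AS course
FROM enrollments a
INNER JOIN courses b ON a.course_id = b.id

Result:
student | course        
--------+---------------
Dave    | Linear Algebra
Beth    | Networks      
Wendy   | Algorithms    
Uma     | Algorithms    
Tina    | Discrete Math 
Eve     | Networks      
Helen   | Networks      
Yara    | Economics     


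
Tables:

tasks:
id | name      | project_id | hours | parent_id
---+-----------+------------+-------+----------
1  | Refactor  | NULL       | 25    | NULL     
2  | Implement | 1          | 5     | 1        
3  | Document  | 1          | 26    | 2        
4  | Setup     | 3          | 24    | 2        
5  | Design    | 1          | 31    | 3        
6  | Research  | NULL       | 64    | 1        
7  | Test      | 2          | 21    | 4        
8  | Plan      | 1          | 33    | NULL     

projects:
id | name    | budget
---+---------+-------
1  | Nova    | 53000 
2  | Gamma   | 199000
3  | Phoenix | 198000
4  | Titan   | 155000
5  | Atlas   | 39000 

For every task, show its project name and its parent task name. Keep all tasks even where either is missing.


Two LEFT JOINs from the same base table tasks: one to projects via project_id, one to tasks itself via parent_id. Both are LEFT so every task is preserved.
Match against projects:
  - task 1 (Refactor): project_id=NULL, no match -> kept with NULL
  - task 2 (Implement): project_id=1 -> matches Nova
  - task 3 (Document): project_id=1 -> matches Nova
  - task 4 (Setup): project_id=3 -> matches Phoenix
  - task 5 (Design): project_id=1 -> matches Nova
  - task 6 (Research): project_id=NULL, no match -> kept with NULL
  - task 7 (Test): project_id=2 -> matches Gamma
  - task 8 (Plan): project_id=1 -> matches Nova
Match against tasks (self):
  - task 1 (Refactor): parent_id=NULL -> NULL
  - task 2 (Implement): parent_id=1 -> Refactor
  - task 3 (Document): parent_id=2 -> Implement
  - task 4 (Setup): parent_id=2 -> Implement
  - task 5 (Design): parent_id=3 -> Document
  - task 6 (Research): parent_id=1 -> Refactor
  - task 7 (Test): parent_id=4 -> Setup
  - task 8 (Plan): parent_id=NULL -> NULL

SQL:
SELECT a.name, b.name AS project, c.name AS parent
FROM tasks a
LEFT JOIN projects b ON a.project_id = b.id
LEFT JOIN tasks c ON a.parent_id = c.id

Result:
name      | project | parent   
----------+---------+----------
Refactor  | NULL    | NULL     
Implement | Nova    | Refactor 
Document  | Nova    | Implement
Setup     | Phoenix | Implement
Design    | Nova    | Document 
Research  | NULL    | Refactor 
Test      | Gamma   | Setup    
Plan      | Nova    | NULL     


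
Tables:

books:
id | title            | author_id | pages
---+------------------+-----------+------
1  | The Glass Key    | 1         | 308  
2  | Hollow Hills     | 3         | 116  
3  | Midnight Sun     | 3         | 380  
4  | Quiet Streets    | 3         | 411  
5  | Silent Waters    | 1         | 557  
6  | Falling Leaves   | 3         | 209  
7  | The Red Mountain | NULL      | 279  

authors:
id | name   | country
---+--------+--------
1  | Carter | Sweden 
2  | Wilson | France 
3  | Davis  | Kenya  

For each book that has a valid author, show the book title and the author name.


INNER JOIN keeps only books rows whose author_id matches an id in authors. Walk through each book:
  - book 1 (The Glass Key): author_id=1 -> matches Carter
  - book 2 (Hollow Hills): author_id=3 -> matches Davis
  - book 3 (Midnight Sun): author_id=3 -> matches Davis
  - book 4 (Quiet Streets): author_id=3 -> matches Davis
  - book 5 (Silent Waters): author_id=1 -> matches Carter
  - book 6 (Falling Leaves): author_id=3 -> matches Davis
  - book 7 (The Red Mountain): author_id=NULL, no match -> dropped
So 1 of 7 rows is dropped.

SQL:
SELECT a.title, b.name AS author
FROM books a
INNER JOIN authors b ON a.author_id = b.id

Result:
title          | author
---------------+-------
The Glass Key  | Carter
Hollow Hills   | Davis 
Midnight Sun   | Davis 
Quiet Streets  | Davis 
Silent Waters  | Carter
Falling Leaves | Davis 


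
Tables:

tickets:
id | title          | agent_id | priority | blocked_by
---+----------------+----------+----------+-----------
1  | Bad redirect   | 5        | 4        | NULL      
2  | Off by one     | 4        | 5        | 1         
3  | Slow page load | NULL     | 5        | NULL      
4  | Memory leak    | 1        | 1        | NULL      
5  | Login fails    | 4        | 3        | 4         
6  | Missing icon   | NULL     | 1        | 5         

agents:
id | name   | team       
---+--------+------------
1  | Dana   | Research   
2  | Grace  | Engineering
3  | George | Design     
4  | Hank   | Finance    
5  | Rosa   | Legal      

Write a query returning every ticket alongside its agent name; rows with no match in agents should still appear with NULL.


LEFT JOIN keeps every row from tickets (the left table); where agent_id has no match in agents, the agent columns become NULL. Walk through each ticket:
  - ticket 1 (Bad redirect): agent_id=5 -> matches Rosa
  - ticket 2 (Off by one): agent_id=4 -> matches Hank
  - ticket 3 (Slow page load): agent_id=NULL, no match -> kept with NULL
  - ticket 4 (Memory leak): agent_id=1 -> matches Dana
  - ticket 5 (Login fails): agent_id=4 -> matches Hank
  - ticket 6 (Missing icon): agent_id=NULL, no match -> kept with NULL
All 6 rows appear; 2 have NULL agent.

SQL:
SELECT a.title, b.name AS agent
FROM tickets a
LEFT JOIN agents b ON a.agent_id = b.id

Result:
title          | agent
---------------+------
Bad redirect   | Rosa 
Off by one     | Hank 
Slow page load | NULL 
Memory leak    | Dana 
Login fails    | Hank 
Missing icon   | NULL 


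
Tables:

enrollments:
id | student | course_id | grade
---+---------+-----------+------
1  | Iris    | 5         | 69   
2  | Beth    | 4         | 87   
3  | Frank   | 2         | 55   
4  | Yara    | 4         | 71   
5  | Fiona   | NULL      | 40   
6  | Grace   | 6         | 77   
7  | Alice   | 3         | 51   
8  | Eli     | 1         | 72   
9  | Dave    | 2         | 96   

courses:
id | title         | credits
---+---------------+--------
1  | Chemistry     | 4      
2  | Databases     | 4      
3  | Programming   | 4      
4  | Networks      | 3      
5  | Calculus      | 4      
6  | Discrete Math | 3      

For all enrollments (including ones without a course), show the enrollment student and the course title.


LEFT JOIN keeps every row from enrollments (the left table); where course_id has no match in courses, the course columns become NULL. Walk through each enrollment:
  - enrollment 1 (Iris): course_id=5 -> matches Calculus
  - enrollment 2 (Beth): course_id=4 -> matches Networks
  - enrollment 3 (Frank): course_id=2 -> matches Databases
  - enrollment 4 (Yara): course_id=4 -> matches Networks
  - enrollment 5 (Fiona): course_id=NULL, no match -> kept with NULL
  - enrollment 6 (Grace): course_id=6 -> matches Discrete Math
  - enrollment 7 (Alice): course_id=3 -> matches Programming
  - enrollment 8 (Eli): course_id=1 -> matches Chemistry
  - enrollment 9 (Dave): course_id=2 -> matches Databases
All 9 rows appear; 1 has NULL course.

SQL:
SELECT a.student, b.title AS course
FROM enrollments a
LEFT JOIN courses b ON a.course_id = b.id

Result:
student | course       
--------+--------------
Iris    | Calculus     
Beth    | Networks     
Frank   | Databases    
Yara    | Networks     
Fiona   | NULL         
Grace   | Discrete Math
Alice   | Programming  
Eli     | Chemistry    
Dave    | Databases    


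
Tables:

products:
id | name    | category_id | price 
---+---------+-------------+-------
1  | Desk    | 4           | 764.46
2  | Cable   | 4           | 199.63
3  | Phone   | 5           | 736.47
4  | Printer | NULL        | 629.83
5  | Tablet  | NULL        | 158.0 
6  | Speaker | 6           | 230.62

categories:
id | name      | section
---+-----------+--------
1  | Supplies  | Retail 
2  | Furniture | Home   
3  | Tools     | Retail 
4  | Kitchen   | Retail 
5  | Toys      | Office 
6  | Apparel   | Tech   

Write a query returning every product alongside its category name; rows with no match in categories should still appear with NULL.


LEFT JOIN keeps every row from products (the left table); where category_id has no match in categories, the category columns become NULL. Walk through each product:
  - product 1 (Desk): category_id=4 -> matches Kitchen
  - product 2 (Cable): category_id=4 -> matches Kitchen
  - product 3 (Phone): category_id=5 -> matches Toys
  - product 4 (Printer): category_id=NULL, no match -> kept with NULL
  - product 5 (Tablet): category_id=NULL, no match -> kept with NULL
  - product 6 (Speaker): category_id=6 -> matches Apparel
All 6 rows appear; 2 have NULL category.

SQL:
SELECT a.name, b.name AS category
FROM products a
LEFT JOIN categories b ON a.category_id = b.id

Result:
name    | category
--------+---------
Desk    | Kitchen 
Cable   | Kitchen 
Phone   | Toys    
Printer | NULL    
Tablet  | NULL    
Speaker | Apparel 


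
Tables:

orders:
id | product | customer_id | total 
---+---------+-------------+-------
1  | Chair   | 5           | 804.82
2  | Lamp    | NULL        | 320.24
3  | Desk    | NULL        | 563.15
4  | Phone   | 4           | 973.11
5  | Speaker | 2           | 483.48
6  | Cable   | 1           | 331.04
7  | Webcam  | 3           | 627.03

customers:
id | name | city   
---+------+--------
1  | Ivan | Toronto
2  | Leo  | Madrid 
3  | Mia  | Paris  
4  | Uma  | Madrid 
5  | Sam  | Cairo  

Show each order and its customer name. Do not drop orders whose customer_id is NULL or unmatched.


LEFT JOIN keeps every row from orders (the left table); where customer_id has no match in customers, the customer columns become NULL. Walk through each order:
  - order 1 (Chair): customer_id=5 -> matches Sam
  - order 2 (Lamp): customer_id=NULL, no match -> kept with NULL
  - order 3 (Desk): customer_id=NULL, no match -> kept with NULL
  - order 4 (Phone): customer_id=4 -> matches Uma
  - order 5 (Speaker): customer_id=2 -> matches Leo
  - order 6 (Cable): customer_id=1 -> matches Ivan
  - order 7 (Webcam): customer_id=3 -> matches Mia
All 7 rows appear; 2 have NULL customer.

SQL:
SELECT a.product, b.name AS customer
FROM orders a
LEFT JOIN customers b ON a.customer_id = b.id

Result:
product | customer
--------+---------
Chair   | Sam     
Lamp    | NULL    
Desk    | NULL    
Phone   | Uma     
Speaker | Leo     
Cable   | Ivan    
Webcam  | Mia     


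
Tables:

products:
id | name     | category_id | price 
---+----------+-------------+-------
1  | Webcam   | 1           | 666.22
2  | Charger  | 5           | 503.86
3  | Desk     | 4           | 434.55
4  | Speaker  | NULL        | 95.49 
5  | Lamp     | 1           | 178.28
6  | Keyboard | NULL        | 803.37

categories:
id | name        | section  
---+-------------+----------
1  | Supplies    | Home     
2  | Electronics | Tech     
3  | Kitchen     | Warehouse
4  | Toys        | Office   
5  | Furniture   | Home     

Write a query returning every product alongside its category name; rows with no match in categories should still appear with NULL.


LEFT JOIN keeps every row from products (the left table); where category_id has no match in categories, the category columns become NULL. Walk through each product:
  - product 1 (Webcam): category_id=1 -> matches Supplies
  - product 2 (Charger): category_id=5 -> matches Furniture
  - product 3 (Desk): category_id=4 -> matches Toys
  - product 4 (Speaker): category_id=NULL, no match -> kept with NULL
  - product 5 (Lamp): category_id=1 -> matches Supplies
  - product 6 (Keyboard): category_id=NULL, no match -> kept with NULL
All 6 rows appear; 2 have NULL category.

SQL:
SELECT a.name, b.name AS category
FROM products a
LEFT JOIN categories b ON a.category_id = b.id

Result:
name     | category 
---------+----------
Webcam   | Supplies 
Charger  | Furniture
Desk     | Toys     
Speaker  | NULL     
Lamp     | Supplies 
Keyboard | NULL     


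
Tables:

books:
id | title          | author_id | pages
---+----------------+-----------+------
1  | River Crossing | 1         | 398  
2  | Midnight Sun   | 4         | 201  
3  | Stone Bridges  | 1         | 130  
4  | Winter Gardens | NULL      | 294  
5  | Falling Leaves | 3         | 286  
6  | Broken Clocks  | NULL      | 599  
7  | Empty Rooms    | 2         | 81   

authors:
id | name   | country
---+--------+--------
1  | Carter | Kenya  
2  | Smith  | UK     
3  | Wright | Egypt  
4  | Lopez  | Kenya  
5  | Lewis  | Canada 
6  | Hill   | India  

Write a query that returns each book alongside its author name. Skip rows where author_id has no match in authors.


INNER JOIN keeps only books rows whose author_id matches an id in authors. Walk through each book:
  - book 1 (River Crossing): author_id=1 -> matches Carter
  - book 2 (Midnight Sun): author_id=4 -> matches Lopez
  - book 3 (Stone Bridges): author_id=1 -> matches Carter
  - book 4 (Winter Gardens): author_id=NULL, no match -> dropped
  - book 5 (Falling Leaves): author_id=3 -> matches Wright
  - book 6 (Broken Clocks): author_id=NULL, no match -> dropped
  - book 7 (Empty Rooms): author_id=2 -> matches Smith
So 2 of 7 rows are dropped.

SQL:
SELECT a.title, b.name AS author
FROM books a
INNER JOIN authors b ON a.author_id = b.id

Result:
title          | author
---------------+-------
River Crossing | Carter
Midnight Sun   | Lopez 
Stone Bridges  | Carter
Falling Leaves | Wright
Empty Rooms    | Smith 


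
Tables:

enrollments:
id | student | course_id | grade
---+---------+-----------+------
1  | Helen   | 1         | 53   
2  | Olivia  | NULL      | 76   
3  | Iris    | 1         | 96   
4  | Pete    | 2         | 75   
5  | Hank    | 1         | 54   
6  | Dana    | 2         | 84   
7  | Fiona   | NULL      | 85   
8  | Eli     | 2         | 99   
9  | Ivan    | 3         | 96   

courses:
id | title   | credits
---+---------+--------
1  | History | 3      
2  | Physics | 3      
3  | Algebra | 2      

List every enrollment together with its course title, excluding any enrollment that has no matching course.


INNER JOIN keeps only enrollments rows whose course_id matches an id in courses. Walk through each enrollment:
  - enrollment 1 (Helen): course_id=1 -> matches History
  - enrollment 2 (Olivia): course_id=NULL, no match -> dropped
  - enrollment 3 (Iris): course_id=1 -> matches History
  - enrollment 4 (Pete): course_id=2 -> matches Physics
  - enrollment 5 (Hank): course_id=1 -> matches History
  - enrollment 6 (Dana): course_id=2 -> matches Physics
  - enrollment 7 (Fiona): course_id=NULL, no match -> dropped
  - enrollment 8 (Eli): course_id=2 -> matches Physics
  - enrollment 9 (Ivan): course_id=3 -> matches Algebra
So 2 of 9 rows are dropped.

SQL:
SELECT a.student, b.title AS course
FROM enrollments a
INNER JOIN courses b ON a.course_id = b.id

Result:
student | course 
--------+--------
Helen   | History
Iris    | History
Pete    | Physics
Hank    | History
Dana    | Physics
Eli     | Physics
Ivan    | Algebra


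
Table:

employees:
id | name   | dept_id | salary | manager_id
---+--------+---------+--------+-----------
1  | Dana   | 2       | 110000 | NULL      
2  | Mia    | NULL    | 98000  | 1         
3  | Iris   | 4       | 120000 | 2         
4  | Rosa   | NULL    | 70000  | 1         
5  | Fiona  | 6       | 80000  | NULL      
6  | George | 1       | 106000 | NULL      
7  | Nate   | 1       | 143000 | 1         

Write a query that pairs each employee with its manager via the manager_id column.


This is a self-join: employees is joined to a second copy of itself, matching each row's manager_id to another row's id. Use LEFT JOIN so rows with manager_id=NULL are kept.
  - employee 1 (Dana): manager_id=NULL -> NULL
  - employee 2 (Mia): manager_id=1 -> Dana
  - employee 3 (Iris): manager_id=2 -> Mia
  - employee 4 (Rosa): manager_id=1 -> Dana
  - employee 5 (Fiona): manager_id=NULL -> NULL
  - employee 6 (George): manager_id=NULL -> NULL
  - employee 7 (Nate): manager_id=1 -> Dana

SQL:
SELECT a.name AS item, b.name AS manager
FROM employees a
LEFT JOIN employees b ON a.manager_id = b.id

Result:
item   | manager
-------+--------
Dana   | NULL   
Mia    | Dana   
Iris   | Mia    
Rosa   | Dana   
Fiona  | NULL   
George | NULL   
Nate   | Dana   
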